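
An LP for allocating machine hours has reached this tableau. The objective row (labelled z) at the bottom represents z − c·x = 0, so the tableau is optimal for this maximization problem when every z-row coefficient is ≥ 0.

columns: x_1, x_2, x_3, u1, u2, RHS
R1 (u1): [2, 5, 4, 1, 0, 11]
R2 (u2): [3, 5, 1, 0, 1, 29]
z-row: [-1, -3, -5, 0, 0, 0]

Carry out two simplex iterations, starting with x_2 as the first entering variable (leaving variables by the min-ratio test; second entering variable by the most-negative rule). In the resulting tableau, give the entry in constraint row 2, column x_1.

5/2

Ratio test on column x_2 — row 1: 11/5 = 11/5; row 2: 29/5 = 29/5. Minimum is 11/5 at row 1 (u1 leaves); pivot element 5.
Divide row 1 by 5; eliminate column x_2 from the other rows.
Second iteration: most negative z-row entry is -13/5 in column x_3, so x_3 enters.
Ratio test on column x_3 — row 1: (11/5)/(4/5) = 11/4; row 2: entry -3 ≤ 0. Minimum is 11/4 at row 1 (x_2 leaves); pivot element 4/5.
Divide row 1 by 4/5; eliminate column x_3 from the other rows.
After both pivots, the entry at constraint row 2, column x_1 is 5/2.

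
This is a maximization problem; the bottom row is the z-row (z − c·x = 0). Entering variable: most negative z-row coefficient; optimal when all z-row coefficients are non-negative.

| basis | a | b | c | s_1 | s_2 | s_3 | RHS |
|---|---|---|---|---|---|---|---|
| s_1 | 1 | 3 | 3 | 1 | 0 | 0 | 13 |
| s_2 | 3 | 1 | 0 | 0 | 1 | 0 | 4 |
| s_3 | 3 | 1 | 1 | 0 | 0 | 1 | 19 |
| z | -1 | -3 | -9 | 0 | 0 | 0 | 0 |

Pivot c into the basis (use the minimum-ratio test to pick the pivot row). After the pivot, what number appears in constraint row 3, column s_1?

-1/3

Ratio test on column c — row 1: 13/3 = 13/3; row 2: entry 0 ≤ 0; row 3: 19/1 = 19. Minimum is 13/3 at row 1 (s_1 leaves); pivot element 3.
Divide row 1 by 3; eliminate column c from the other rows.
Row 3 update in column s_1: 0 − 1·(1/3) = -1/3.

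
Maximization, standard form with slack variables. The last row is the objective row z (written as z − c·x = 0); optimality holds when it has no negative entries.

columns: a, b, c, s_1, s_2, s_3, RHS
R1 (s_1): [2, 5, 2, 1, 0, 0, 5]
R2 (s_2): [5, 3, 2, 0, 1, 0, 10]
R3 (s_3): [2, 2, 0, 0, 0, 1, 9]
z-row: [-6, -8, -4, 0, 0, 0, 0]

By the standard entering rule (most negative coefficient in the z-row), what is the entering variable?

Negative z-row entries: a: -6, b: -8, c: -4.
The most negative is -8 in column b, so b enters.

b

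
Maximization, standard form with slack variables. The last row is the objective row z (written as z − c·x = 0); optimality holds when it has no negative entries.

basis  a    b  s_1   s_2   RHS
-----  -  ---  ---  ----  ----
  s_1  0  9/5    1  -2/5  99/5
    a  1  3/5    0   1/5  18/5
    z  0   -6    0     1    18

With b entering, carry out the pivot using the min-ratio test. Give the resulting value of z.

54

Ratio test on column b — row 1: (99/5)/(9/5) = 11; row 2: (18/5)/(3/5) = 6. Minimum is 6 at row 2 (a leaves); pivot element 3/5.
Pivot on row 2; the z-row RHS becomes 18 − (-6)·6 = 54.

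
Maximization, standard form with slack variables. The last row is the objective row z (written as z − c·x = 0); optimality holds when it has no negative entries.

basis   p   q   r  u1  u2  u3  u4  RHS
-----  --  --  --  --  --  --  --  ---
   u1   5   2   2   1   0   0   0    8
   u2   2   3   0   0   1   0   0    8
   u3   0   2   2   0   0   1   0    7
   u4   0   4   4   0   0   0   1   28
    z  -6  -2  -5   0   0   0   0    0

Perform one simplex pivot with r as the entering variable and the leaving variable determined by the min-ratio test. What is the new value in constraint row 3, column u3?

Ratio test on column r — row 1: 8/2 = 4; row 2: entry 0 ≤ 0; row 3: 7/2 = 7/2; row 4: 28/4 = 7. Minimum is 7/2 at row 3 (u3 leaves); pivot element 2.
Divide row 3 by 2; eliminate column r from the other rows.
In the new row 3, the u3 entry is the old entry divided by the pivot: 1/2 = 1/2.

1/2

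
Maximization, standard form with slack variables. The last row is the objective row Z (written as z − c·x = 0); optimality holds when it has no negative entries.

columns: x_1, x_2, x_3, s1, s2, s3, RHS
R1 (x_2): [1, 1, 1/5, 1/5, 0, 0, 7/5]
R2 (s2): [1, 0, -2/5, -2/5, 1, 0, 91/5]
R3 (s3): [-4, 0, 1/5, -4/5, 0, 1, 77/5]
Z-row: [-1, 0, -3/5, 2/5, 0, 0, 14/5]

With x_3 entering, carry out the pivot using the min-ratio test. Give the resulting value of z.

7

Ratio test on column x_3 — row 1: (7/5)/(1/5) = 7; row 2: entry -2/5 ≤ 0; row 3: (77/5)/(1/5) = 77. Minimum is 7 at row 1 (x_2 leaves); pivot element 1/5.
Pivot on row 1; the Z-row RHS becomes 14/5 − (-3/5)·7 = 7.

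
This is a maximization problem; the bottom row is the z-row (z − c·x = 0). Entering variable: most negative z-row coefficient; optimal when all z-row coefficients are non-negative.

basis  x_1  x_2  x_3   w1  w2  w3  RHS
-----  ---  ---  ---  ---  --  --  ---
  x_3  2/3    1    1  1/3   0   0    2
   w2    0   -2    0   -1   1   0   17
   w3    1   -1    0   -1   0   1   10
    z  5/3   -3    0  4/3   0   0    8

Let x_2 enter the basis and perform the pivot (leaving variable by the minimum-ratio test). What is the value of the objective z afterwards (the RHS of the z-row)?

14

Ratio test on column x_2 — row 1: 2/1 = 2; row 2: entry -2 ≤ 0; row 3: entry -1 ≤ 0. Minimum is 2 at row 1 (x_3 leaves); pivot element 1.
Pivot on row 1; the z-row RHS becomes 8 − (-3)·2 = 14.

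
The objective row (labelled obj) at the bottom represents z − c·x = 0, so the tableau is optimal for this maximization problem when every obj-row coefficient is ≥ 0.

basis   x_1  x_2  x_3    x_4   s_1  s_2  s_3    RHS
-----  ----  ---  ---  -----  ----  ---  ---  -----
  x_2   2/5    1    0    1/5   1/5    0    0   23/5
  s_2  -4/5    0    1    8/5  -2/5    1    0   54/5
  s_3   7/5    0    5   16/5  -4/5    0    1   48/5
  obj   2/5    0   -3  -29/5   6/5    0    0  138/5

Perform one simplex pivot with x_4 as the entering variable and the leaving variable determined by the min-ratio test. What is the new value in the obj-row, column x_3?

97/16

Ratio test on column x_4 — row 1: (23/5)/(1/5) = 23; row 2: (54/5)/(8/5) = 27/4; row 3: (48/5)/(16/5) = 3. Minimum is 3 at row 3 (s_3 leaves); pivot element 16/5.
Divide row 3 by 16/5; eliminate column x_4 from the other rows.
obj-row update in column x_3: -3 − (-29/5)·(25/16) = 97/16.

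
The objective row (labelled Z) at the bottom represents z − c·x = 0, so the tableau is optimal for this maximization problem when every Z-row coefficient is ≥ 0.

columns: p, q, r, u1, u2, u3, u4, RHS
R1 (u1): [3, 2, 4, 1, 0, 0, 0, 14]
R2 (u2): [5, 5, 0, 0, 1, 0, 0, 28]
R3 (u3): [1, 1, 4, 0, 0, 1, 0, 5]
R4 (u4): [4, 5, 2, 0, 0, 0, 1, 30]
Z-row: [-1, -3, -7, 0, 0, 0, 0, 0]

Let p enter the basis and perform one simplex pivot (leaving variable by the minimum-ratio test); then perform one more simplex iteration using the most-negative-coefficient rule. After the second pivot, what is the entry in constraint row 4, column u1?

-7/4

Ratio test on column p — row 1: 14/3 = 14/3; row 2: 28/5 = 28/5; row 3: 5/1 = 5; row 4: 30/4 = 15/2. Minimum is 14/3 at row 1 (u1 leaves); pivot element 3.
Divide row 1 by 3; eliminate column p from the other rows.
Second iteration: most negative Z-row entry is -17/3 in column r, so r enters.
Ratio test on column r — row 1: (14/3)/(4/3) = 7/2; row 2: entry -20/3 ≤ 0; row 3: (1/3)/(8/3) = 1/8; row 4: entry -10/3 ≤ 0. Minimum is 1/8 at row 3 (u3 leaves); pivot element 8/3.
Divide row 3 by 8/3; eliminate column r from the other rows.
After both pivots, the entry at constraint row 4, column u1 is -7/4.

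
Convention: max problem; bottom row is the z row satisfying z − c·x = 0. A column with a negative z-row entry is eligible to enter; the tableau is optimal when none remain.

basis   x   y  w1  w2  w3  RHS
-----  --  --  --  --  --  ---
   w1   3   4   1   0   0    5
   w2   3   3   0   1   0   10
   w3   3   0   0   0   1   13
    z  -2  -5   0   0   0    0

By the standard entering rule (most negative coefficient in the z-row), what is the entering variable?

y

Negative z-row entries: x: -2, y: -5.
The most negative is -5 in column y, so y enters.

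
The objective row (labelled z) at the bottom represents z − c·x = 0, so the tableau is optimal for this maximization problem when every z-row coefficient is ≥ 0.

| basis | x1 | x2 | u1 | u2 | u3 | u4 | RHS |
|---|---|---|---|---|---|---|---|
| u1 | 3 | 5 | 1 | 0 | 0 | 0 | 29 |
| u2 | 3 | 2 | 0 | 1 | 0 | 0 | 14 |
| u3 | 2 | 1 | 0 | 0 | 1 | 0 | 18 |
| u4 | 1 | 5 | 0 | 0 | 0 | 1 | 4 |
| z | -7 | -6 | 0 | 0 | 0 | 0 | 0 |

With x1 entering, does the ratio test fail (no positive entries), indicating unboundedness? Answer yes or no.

no

Column x1 has positive entries in row(s) 1, 2, 3, 4, so the ratio test bounds it — not unbounded.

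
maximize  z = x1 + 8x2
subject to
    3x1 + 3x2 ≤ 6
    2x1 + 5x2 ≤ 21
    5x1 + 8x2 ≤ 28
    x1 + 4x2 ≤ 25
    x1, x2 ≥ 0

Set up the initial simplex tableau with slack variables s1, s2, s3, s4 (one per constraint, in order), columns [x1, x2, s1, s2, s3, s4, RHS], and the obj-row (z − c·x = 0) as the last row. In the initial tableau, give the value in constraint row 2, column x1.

Constraint 2 has coefficient 2 on x1.

2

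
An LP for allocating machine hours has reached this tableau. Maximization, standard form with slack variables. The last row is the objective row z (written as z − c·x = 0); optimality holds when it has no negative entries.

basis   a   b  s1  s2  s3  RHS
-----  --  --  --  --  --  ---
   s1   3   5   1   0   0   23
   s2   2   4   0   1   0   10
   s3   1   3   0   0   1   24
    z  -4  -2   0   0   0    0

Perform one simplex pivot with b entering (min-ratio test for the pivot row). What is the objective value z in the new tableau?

5

Ratio test on column b — row 1: 23/5 = 23/5; row 2: 10/4 = 5/2; row 3: 24/3 = 8. Minimum is 5/2 at row 2 (s2 leaves); pivot element 4.
Pivot on row 2; the z-row RHS becomes 0 − (-2)·(5/2) = 5.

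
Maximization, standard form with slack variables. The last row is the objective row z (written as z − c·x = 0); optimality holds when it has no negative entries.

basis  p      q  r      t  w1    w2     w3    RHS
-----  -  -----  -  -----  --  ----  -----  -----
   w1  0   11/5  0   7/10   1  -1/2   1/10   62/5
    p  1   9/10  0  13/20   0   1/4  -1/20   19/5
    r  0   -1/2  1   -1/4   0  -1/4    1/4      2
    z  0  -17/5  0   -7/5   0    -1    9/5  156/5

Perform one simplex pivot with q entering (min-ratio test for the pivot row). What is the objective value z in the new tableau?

Ratio test on column q — row 1: (62/5)/(11/5) = 62/11; row 2: (19/5)/(9/10) = 38/9; row 3: entry -1/2 ≤ 0. Minimum is 38/9 at row 2 (p leaves); pivot element 9/10.
Pivot on row 2; the z-row RHS becomes 156/5 − (-17/5)·(38/9) = 410/9.

410/9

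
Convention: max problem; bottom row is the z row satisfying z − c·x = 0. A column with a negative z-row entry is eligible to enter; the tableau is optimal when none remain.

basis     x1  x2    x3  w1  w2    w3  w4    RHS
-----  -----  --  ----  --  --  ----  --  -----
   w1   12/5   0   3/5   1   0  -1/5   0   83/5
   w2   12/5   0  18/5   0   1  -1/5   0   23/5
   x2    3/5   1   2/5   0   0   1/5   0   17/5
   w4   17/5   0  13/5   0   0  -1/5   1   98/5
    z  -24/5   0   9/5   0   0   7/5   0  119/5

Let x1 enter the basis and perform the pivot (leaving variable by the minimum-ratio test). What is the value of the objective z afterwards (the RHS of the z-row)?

33

Ratio test on column x1 — row 1: (83/5)/(12/5) = 83/12; row 2: (23/5)/(12/5) = 23/12; row 3: (17/5)/(3/5) = 17/3; row 4: (98/5)/(17/5) = 98/17. Minimum is 23/12 at row 2 (w2 leaves); pivot element 12/5.
Pivot on row 2; the z-row RHS becomes 119/5 − (-24/5)·(23/12) = 33.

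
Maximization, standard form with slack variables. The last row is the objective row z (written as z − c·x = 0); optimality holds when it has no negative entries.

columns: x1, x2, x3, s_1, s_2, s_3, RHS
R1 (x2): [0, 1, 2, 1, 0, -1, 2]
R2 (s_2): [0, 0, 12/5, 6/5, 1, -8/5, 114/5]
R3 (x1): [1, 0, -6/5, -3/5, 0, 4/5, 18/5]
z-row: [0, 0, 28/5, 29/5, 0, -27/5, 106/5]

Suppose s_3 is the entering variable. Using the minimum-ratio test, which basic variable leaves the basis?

Column s_3 entries and ratios — x2: -1 ≤ 0, skip; s_2: -8/5 ≤ 0, skip; x1: (18/5)/(4/5) = 9/2.
Smallest ratio is 9/2 in the row of x1, so x1 leaves.

x1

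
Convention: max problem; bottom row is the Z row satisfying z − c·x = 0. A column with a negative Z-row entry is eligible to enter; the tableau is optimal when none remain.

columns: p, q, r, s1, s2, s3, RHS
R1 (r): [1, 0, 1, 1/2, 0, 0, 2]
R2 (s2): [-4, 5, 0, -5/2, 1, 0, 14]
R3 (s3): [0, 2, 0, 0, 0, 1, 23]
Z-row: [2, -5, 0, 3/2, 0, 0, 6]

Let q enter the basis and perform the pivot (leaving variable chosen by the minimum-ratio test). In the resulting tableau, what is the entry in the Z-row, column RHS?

20

Ratio test on column q — row 1: entry 0 ≤ 0; row 2: 14/5 = 14/5; row 3: 23/2 = 23/2. Minimum is 14/5 at row 2 (s2 leaves); pivot element 5.
Divide row 2 by 5; eliminate column q from the other rows.
Z-row update in column RHS: 6 − (-5)·(14/5) = 20.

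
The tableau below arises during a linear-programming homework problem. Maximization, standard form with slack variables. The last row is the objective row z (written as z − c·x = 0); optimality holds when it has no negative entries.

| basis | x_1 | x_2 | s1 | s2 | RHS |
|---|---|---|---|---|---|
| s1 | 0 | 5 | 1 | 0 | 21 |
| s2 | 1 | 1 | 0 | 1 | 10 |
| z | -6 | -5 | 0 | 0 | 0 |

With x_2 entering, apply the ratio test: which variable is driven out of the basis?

s1

Column x_2 entries and ratios — s1: 21/5 = 21/5; s2: 10/1 = 10.
Smallest ratio is 21/5 in the row of s1, so s1 leaves.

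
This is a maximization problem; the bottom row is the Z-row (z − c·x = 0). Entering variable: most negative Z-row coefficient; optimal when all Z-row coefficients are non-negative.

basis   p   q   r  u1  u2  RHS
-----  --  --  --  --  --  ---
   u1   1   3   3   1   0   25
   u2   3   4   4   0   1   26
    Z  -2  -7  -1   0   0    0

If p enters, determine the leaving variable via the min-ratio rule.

u2

Column p entries and ratios — u1: 25/1 = 25; u2: 26/3 = 26/3.
Smallest ratio is 26/3 in the row of u2, so u2 leaves.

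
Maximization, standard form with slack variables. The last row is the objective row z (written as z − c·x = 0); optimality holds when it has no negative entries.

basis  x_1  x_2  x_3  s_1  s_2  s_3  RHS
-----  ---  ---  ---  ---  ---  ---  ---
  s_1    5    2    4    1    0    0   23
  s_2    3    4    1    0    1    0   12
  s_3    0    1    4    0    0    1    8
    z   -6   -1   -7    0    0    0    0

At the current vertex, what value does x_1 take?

x_1 is not in the basis, so in the current basic feasible solution x_1 = 0.

0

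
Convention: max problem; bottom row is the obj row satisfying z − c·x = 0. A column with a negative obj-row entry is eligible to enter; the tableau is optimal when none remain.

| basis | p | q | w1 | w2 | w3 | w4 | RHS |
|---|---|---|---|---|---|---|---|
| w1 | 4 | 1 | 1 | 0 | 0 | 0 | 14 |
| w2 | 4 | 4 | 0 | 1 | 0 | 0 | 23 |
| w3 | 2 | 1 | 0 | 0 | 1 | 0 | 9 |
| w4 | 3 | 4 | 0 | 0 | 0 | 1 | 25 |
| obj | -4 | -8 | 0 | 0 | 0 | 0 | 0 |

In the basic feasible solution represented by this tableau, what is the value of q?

q is not in the basis, so in the current basic feasible solution q = 0.

0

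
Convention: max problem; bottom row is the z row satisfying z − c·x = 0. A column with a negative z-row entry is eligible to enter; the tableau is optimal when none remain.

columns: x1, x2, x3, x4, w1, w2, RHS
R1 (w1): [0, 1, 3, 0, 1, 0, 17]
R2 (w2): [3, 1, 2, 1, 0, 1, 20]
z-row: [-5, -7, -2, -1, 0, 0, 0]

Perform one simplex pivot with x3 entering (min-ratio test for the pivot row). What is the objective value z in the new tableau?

34/3

Ratio test on column x3 — row 1: 17/3 = 17/3; row 2: 20/2 = 10. Minimum is 17/3 at row 1 (w1 leaves); pivot element 3.
Pivot on row 1; the z-row RHS becomes 0 − (-2)·(17/3) = 34/3.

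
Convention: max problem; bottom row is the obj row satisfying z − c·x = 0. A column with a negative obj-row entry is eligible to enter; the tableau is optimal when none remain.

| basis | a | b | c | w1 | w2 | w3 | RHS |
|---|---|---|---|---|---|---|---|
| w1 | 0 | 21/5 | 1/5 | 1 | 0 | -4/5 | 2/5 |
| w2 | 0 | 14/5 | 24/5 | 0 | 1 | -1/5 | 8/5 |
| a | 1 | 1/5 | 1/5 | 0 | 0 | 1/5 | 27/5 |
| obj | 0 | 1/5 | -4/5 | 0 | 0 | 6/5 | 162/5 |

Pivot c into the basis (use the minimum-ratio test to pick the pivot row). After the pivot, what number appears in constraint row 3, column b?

1/12

Ratio test on column c — row 1: (2/5)/(1/5) = 2; row 2: (8/5)/(24/5) = 1/3; row 3: (27/5)/(1/5) = 27. Minimum is 1/3 at row 2 (w2 leaves); pivot element 24/5.
Divide row 2 by 24/5; eliminate column c from the other rows.
Row 3 update in column b: 1/5 − (1/5)·(7/12) = 1/12.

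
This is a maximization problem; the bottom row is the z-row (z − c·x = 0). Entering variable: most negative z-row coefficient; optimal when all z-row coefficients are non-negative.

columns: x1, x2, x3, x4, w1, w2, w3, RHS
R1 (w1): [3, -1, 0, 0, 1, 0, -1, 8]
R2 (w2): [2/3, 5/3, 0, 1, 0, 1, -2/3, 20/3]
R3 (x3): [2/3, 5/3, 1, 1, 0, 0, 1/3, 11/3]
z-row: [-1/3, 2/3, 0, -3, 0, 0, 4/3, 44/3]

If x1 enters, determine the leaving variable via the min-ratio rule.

w1

Column x1 entries and ratios — w1: 8/3 = 8/3; w2: (20/3)/(2/3) = 10; x3: (11/3)/(2/3) = 11/2.
Smallest ratio is 8/3 in the row of w1, so w1 leaves.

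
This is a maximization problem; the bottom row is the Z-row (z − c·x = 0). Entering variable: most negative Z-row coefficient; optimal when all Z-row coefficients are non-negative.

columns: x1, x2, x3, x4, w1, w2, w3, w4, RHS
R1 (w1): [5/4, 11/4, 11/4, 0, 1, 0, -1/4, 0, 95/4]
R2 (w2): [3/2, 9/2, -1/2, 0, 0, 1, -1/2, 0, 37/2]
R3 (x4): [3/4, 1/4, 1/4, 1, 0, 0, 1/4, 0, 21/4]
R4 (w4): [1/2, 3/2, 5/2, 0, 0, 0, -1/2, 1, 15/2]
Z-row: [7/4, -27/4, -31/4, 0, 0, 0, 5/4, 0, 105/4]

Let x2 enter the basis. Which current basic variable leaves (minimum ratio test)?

w2

Column x2 entries and ratios — w1: (95/4)/(11/4) = 95/11; w2: (37/2)/(9/2) = 37/9; x4: (21/4)/(1/4) = 21; w4: (15/2)/(3/2) = 5.
Smallest ratio is 37/9 in the row of w2, so w2 leaves.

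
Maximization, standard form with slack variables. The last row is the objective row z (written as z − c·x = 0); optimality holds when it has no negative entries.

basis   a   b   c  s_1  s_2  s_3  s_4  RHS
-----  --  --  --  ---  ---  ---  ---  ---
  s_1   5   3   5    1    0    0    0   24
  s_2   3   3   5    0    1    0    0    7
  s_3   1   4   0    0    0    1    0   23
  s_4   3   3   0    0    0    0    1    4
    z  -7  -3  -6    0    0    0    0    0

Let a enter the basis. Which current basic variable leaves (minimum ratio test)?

s_4

Column a entries and ratios — s_1: 24/5 = 24/5; s_2: 7/3 = 7/3; s_3: 23/1 = 23; s_4: 4/3 = 4/3.
Smallest ratio is 4/3 in the row of s_4, so s_4 leaves.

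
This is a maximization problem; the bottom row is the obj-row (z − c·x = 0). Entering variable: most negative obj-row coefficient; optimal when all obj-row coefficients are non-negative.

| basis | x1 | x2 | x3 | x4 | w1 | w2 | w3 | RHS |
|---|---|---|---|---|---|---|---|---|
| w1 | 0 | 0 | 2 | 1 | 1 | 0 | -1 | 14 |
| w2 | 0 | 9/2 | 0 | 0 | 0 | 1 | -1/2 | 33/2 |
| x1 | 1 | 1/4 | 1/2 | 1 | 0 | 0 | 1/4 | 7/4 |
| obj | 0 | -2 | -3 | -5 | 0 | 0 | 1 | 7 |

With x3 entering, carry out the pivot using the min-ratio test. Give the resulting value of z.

35/2

Ratio test on column x3 — row 1: 14/2 = 7; row 2: entry 0 ≤ 0; row 3: (7/4)/(1/2) = 7/2. Minimum is 7/2 at row 3 (x1 leaves); pivot element 1/2.
Pivot on row 3; the obj-row RHS becomes 7 − (-3)·(7/2) = 35/2.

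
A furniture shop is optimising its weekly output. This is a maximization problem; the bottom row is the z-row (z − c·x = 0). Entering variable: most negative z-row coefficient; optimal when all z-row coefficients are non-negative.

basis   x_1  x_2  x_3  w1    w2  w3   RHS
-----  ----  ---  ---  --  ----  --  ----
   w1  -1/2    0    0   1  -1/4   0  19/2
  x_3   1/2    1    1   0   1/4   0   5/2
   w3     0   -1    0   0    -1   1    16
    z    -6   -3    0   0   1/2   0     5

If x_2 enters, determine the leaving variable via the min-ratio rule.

Column x_2 entries and ratios — w1: 0 ≤ 0, skip; x_3: (5/2)/1 = 5/2; w3: -1 ≤ 0, skip.
Smallest ratio is 5/2 in the row of x_3, so x_3 leaves.

x_3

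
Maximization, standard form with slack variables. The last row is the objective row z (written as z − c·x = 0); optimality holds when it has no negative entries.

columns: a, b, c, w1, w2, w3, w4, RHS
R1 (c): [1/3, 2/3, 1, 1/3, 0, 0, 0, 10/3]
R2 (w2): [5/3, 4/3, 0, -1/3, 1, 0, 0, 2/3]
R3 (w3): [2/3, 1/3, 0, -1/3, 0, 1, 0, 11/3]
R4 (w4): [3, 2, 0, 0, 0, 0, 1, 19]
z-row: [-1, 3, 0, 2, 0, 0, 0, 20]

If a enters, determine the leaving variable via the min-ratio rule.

w2

Column a entries and ratios — c: (10/3)/(1/3) = 10; w2: (2/3)/(5/3) = 2/5; w3: (11/3)/(2/3) = 11/2; w4: 19/3 = 19/3.
Smallest ratio is 2/5 in the row of w2, so w2 leaves.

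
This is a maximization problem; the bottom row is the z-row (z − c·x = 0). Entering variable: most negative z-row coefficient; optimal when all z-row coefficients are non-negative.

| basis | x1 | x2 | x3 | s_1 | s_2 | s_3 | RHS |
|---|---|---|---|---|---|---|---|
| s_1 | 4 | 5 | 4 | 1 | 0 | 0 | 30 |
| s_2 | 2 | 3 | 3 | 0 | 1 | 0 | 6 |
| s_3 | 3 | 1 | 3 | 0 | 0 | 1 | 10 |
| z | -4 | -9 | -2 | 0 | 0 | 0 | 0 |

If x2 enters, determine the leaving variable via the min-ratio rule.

Column x2 entries and ratios — s_1: 30/5 = 6; s_2: 6/3 = 2; s_3: 10/1 = 10.
Smallest ratio is 2 in the row of s_2, so s_2 leaves.

s_2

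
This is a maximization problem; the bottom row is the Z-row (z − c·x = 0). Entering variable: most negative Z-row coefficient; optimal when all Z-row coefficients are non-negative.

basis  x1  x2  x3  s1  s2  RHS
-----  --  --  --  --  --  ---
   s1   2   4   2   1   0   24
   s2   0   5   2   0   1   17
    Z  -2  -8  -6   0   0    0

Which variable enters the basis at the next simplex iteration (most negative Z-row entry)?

x2

Negative Z-row entries: x1: -2, x2: -8, x3: -6.
The most negative is -8 in column x2, so x2 enters.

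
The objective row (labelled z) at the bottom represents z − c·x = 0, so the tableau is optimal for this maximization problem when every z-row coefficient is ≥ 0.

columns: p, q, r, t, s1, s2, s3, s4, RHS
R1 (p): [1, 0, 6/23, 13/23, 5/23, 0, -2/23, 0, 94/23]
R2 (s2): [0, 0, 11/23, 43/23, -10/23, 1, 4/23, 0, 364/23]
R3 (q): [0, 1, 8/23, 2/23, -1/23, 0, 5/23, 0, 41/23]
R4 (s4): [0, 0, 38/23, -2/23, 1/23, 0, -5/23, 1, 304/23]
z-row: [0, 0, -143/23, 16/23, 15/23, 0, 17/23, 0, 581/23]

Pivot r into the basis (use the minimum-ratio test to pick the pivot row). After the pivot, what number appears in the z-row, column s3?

37/8

Ratio test on column r — row 1: (94/23)/(6/23) = 47/3; row 2: (364/23)/(11/23) = 364/11; row 3: (41/23)/(8/23) = 41/8; row 4: (304/23)/(38/23) = 8. Minimum is 41/8 at row 3 (q leaves); pivot element 8/23.
Divide row 3 by 8/23; eliminate column r from the other rows.
z-row update in column s3: 17/23 − (-143/23)·(5/8) = 37/8.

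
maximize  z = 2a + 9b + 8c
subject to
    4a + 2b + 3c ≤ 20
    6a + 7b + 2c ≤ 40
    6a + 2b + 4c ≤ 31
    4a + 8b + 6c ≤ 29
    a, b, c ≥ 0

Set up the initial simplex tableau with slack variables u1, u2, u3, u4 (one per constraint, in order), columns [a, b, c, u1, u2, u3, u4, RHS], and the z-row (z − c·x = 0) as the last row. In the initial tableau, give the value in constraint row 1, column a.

Constraint 1 has coefficient 4 on a.

4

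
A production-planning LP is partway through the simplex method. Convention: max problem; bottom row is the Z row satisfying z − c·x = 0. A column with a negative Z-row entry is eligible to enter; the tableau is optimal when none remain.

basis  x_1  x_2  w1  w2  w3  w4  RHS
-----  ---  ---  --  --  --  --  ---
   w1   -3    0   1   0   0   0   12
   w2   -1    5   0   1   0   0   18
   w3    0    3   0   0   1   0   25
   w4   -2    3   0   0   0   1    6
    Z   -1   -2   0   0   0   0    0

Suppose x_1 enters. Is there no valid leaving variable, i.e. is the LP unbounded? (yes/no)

yes

Every constraint-row entry in column x_1 is ≤ 0, so increasing x_1 is unbounded.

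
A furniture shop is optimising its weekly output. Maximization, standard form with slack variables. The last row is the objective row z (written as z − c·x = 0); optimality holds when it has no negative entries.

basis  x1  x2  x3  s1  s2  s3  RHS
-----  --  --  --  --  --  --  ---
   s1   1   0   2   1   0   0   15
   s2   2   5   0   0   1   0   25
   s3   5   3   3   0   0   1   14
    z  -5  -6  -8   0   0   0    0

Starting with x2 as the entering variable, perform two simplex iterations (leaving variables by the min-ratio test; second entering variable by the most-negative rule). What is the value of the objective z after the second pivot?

Ratio test on column x2 — row 1: entry 0 ≤ 0; row 2: 25/5 = 5; row 3: 14/3 = 14/3. Minimum is 14/3 at row 3 (s3 leaves); pivot element 3.
Pivot on row 3; the z-row RHS becomes 0 − (-6)·(14/3) = 28.
Next entering variable (most negative z-row entry -2): x3.
Ratio test on column x3 — row 1: 15/2 = 15/2; row 2: entry -5 ≤ 0; row 3: (14/3)/1 = 14/3. Minimum is 14/3 at row 3 (x2 leaves); pivot element 1.
After the second pivot the z-row RHS is 28 − (-2)·(14/3) = 112/3.

112/3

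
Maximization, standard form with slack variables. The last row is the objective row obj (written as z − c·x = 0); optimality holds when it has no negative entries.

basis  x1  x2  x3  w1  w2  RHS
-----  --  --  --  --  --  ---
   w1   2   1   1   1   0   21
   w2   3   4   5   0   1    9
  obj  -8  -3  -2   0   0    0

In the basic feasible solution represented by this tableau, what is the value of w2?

w2 is basic (row 2); its value is the RHS of that row, 9.

9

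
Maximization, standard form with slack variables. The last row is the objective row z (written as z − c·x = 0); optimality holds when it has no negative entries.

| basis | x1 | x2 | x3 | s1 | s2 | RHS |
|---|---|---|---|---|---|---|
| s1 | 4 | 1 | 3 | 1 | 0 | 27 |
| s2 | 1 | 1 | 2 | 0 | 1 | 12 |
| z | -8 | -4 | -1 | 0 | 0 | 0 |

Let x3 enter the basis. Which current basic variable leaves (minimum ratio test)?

Column x3 entries and ratios — s1: 27/3 = 9; s2: 12/2 = 6.
Smallest ratio is 6 in the row of s2, so s2 leaves.

s2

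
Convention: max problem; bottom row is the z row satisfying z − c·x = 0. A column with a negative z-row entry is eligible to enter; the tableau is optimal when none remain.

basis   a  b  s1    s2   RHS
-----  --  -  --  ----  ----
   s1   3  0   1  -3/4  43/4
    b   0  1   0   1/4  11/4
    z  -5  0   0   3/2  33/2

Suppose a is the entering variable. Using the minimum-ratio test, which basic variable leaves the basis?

s1

Column a entries and ratios — s1: (43/4)/3 = 43/12; b: 0 ≤ 0, skip.
Smallest ratio is 43/12 in the row of s1, so s1 leaves.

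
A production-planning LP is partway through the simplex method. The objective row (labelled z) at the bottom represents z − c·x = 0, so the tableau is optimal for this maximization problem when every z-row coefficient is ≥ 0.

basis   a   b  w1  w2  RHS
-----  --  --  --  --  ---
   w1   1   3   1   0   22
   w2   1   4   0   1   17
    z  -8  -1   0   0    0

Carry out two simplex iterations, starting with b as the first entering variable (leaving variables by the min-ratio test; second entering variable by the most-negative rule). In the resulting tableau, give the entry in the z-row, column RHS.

Ratio test on column b — row 1: 22/3 = 22/3; row 2: 17/4 = 17/4. Minimum is 17/4 at row 2 (w2 leaves); pivot element 4.
Divide row 2 by 4; eliminate column b from the other rows.
Second iteration: most negative z-row entry is -31/4 in column a, so a enters.
Ratio test on column a — row 1: (37/4)/(1/4) = 37; row 2: (17/4)/(1/4) = 17. Minimum is 17 at row 2 (b leaves); pivot element 1/4.
Divide row 2 by 1/4; eliminate column a from the other rows.
After both pivots, the entry at the z-row, column RHS is 136.

136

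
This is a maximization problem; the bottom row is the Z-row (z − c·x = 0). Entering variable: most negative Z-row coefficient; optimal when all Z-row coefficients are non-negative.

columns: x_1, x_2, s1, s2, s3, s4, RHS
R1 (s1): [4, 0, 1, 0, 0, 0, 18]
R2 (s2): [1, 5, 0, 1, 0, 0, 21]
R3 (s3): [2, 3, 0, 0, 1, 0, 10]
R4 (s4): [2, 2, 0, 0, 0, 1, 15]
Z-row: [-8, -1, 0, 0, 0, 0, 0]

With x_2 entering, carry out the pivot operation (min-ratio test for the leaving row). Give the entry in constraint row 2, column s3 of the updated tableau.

Ratio test on column x_2 — row 1: entry 0 ≤ 0; row 2: 21/5 = 21/5; row 3: 10/3 = 10/3; row 4: 15/2 = 15/2. Minimum is 10/3 at row 3 (s3 leaves); pivot element 3.
Divide row 3 by 3; eliminate column x_2 from the other rows.
Row 2 update in column s3: 0 − 5·(1/3) = -5/3.

-5/3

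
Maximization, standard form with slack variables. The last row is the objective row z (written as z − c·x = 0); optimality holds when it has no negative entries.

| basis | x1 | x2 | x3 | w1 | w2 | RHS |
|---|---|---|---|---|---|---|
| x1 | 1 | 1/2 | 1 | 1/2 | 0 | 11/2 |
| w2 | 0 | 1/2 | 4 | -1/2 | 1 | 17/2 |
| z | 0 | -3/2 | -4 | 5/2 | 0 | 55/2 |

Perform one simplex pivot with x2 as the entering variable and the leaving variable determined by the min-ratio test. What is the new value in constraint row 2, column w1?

Ratio test on column x2 — row 1: (11/2)/(1/2) = 11; row 2: (17/2)/(1/2) = 17. Minimum is 11 at row 1 (x1 leaves); pivot element 1/2.
Divide row 1 by 1/2; eliminate column x2 from the other rows.
Row 2 update in column w1: -1/2 − (1/2)·1 = -1.

-1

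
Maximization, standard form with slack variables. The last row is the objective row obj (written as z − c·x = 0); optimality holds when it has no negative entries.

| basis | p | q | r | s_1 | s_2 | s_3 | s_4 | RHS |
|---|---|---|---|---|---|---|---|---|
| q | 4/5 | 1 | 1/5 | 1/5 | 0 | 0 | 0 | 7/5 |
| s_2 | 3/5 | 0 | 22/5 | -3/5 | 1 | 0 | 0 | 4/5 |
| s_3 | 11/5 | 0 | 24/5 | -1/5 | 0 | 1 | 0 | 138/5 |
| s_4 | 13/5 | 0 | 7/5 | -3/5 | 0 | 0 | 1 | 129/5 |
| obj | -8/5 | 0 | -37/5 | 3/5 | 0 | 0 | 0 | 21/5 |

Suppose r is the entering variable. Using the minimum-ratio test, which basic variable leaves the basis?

Column r entries and ratios — q: (7/5)/(1/5) = 7; s_2: (4/5)/(22/5) = 2/11; s_3: (138/5)/(24/5) = 23/4; s_4: (129/5)/(7/5) = 129/7.
Smallest ratio is 2/11 in the row of s_2, so s_2 leaves.

s_2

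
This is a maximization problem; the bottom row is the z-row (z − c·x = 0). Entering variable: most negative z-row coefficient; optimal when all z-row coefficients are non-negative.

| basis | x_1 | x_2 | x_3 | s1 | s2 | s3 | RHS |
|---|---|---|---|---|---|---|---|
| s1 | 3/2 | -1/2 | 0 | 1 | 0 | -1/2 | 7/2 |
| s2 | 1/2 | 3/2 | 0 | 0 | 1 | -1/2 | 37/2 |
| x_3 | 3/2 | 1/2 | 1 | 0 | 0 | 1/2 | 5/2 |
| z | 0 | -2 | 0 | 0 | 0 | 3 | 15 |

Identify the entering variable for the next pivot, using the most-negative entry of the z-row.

Negative z-row entries: x_2: -2.
The most negative is -2 in column x_2, so x_2 enters.

x_2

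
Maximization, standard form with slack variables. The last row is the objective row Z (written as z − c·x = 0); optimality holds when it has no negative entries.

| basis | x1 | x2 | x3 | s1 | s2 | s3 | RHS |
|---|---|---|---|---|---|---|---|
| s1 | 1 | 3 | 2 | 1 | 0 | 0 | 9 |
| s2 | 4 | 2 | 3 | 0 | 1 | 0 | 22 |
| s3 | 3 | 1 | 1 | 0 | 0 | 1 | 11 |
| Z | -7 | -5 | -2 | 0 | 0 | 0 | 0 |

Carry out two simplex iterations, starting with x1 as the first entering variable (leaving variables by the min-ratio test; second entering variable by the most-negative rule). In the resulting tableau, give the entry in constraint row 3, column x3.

Ratio test on column x1 — row 1: 9/1 = 9; row 2: 22/4 = 11/2; row 3: 11/3 = 11/3. Minimum is 11/3 at row 3 (s3 leaves); pivot element 3.
Divide row 3 by 3; eliminate column x1 from the other rows.
Second iteration: most negative Z-row entry is -8/3 in column x2, so x2 enters.
Ratio test on column x2 — row 1: (16/3)/(8/3) = 2; row 2: (22/3)/(2/3) = 11; row 3: (11/3)/(1/3) = 11. Minimum is 2 at row 1 (s1 leaves); pivot element 8/3.
Divide row 1 by 8/3; eliminate column x2 from the other rows.
After both pivots, the entry at constraint row 3, column x3 is 1/8.

1/8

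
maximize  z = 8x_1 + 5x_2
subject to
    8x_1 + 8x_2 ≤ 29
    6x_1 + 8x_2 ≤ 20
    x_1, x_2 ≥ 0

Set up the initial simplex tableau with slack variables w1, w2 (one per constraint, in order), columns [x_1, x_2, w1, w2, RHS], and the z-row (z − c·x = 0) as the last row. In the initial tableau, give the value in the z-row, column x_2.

-5

The z-row carries the negated objective coefficients: the x_2 entry is -5.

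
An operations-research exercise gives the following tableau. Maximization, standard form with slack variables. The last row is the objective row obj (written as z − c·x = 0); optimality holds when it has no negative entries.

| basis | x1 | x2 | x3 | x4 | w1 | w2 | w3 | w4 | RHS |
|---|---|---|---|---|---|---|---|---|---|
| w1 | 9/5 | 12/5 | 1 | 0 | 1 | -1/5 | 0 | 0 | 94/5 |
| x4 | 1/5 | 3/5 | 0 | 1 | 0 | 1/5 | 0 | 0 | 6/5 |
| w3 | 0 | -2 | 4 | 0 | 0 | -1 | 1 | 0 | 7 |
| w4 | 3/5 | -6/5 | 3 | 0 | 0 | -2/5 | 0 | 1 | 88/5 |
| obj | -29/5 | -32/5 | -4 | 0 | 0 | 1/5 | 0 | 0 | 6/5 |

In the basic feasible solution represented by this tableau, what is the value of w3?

w3 is basic (row 3); its value is the RHS of that row, 7.

7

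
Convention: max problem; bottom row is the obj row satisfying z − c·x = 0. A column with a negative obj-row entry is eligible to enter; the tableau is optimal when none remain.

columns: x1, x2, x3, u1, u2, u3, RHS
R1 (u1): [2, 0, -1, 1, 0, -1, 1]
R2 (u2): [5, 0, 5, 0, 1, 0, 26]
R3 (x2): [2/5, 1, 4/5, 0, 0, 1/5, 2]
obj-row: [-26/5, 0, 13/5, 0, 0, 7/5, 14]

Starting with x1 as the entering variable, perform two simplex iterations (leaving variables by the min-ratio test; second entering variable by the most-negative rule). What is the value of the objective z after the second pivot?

22

Ratio test on column x1 — row 1: 1/2 = 1/2; row 2: 26/5 = 26/5; row 3: 2/(2/5) = 5. Minimum is 1/2 at row 1 (u1 leaves); pivot element 2.
Pivot on row 1; the obj-row RHS becomes 14 − (-26/5)·(1/2) = 83/5.
Next entering variable (most negative obj-row entry -6/5): u3.
Ratio test on column u3 — row 1: entry -1/2 ≤ 0; row 2: (47/2)/(5/2) = 47/5; row 3: (9/5)/(2/5) = 9/2. Minimum is 9/2 at row 3 (x2 leaves); pivot element 2/5.
After the second pivot the obj-row RHS is 83/5 − (-6/5)·(9/2) = 22.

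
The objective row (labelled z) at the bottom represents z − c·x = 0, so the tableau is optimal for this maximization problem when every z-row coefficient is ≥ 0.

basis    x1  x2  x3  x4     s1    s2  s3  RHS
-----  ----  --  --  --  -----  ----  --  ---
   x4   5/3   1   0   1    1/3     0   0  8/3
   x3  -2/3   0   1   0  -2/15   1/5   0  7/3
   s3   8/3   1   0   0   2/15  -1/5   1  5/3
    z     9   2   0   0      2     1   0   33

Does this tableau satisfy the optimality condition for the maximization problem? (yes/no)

yes

Every z-row coefficient is ≥ 0, so the tableau is optimal.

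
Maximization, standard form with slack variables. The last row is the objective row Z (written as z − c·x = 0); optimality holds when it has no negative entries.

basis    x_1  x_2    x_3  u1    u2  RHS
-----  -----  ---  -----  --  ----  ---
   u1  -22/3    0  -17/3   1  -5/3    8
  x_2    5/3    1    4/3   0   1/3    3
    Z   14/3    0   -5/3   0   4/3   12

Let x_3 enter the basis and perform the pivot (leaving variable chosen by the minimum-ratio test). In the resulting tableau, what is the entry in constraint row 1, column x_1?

Ratio test on column x_3 — row 1: entry -17/3 ≤ 0; row 2: 3/(4/3) = 9/4. Minimum is 9/4 at row 2 (x_2 leaves); pivot element 4/3.
Divide row 2 by 4/3; eliminate column x_3 from the other rows.
Row 1 update in column x_1: -22/3 − (-17/3)·(5/4) = -1/4.

-1/4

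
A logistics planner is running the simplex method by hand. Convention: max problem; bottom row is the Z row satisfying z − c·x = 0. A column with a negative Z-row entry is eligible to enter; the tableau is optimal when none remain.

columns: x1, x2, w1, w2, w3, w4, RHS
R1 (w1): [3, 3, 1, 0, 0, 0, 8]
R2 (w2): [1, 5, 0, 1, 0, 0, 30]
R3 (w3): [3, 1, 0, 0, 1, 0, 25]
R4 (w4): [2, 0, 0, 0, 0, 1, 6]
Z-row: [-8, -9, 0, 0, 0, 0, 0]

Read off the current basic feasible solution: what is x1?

0

x1 is not in the basis, so in the current basic feasible solution x1 = 0.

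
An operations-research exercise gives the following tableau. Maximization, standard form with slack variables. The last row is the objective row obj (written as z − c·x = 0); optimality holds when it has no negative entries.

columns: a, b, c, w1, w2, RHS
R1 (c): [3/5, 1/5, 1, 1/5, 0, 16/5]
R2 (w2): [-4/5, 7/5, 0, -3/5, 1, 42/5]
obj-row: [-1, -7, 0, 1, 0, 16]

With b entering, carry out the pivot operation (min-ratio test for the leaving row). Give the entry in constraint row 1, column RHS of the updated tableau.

Ratio test on column b — row 1: (16/5)/(1/5) = 16; row 2: (42/5)/(7/5) = 6. Minimum is 6 at row 2 (w2 leaves); pivot element 7/5.
Divide row 2 by 7/5; eliminate column b from the other rows.
Row 1 update in column RHS: 16/5 − (1/5)·6 = 2.

2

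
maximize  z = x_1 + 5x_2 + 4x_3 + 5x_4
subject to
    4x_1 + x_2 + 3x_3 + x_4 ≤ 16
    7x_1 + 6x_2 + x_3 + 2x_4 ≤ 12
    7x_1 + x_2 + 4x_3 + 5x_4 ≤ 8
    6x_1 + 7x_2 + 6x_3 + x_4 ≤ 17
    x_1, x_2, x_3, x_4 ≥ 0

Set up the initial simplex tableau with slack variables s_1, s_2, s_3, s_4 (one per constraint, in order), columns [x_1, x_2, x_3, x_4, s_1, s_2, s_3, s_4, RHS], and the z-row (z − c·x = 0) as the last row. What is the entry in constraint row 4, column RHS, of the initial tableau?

The RHS of constraint 4 is b_4 = 17.

17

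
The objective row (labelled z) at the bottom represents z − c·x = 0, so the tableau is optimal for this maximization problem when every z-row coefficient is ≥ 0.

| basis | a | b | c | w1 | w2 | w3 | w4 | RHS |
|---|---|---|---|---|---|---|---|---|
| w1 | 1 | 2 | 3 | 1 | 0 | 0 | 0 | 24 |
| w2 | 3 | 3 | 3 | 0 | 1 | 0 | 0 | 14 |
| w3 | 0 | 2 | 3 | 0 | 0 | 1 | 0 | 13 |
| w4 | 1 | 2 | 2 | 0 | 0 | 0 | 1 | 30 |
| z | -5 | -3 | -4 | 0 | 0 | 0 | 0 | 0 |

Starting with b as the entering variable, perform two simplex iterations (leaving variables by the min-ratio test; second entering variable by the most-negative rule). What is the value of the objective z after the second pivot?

Ratio test on column b — row 1: 24/2 = 12; row 2: 14/3 = 14/3; row 3: 13/2 = 13/2; row 4: 30/2 = 15. Minimum is 14/3 at row 2 (w2 leaves); pivot element 3.
Pivot on row 2; the z-row RHS becomes 0 − (-3)·(14/3) = 14.
Next entering variable (most negative z-row entry -2): a.
Ratio test on column a — row 1: entry -1 ≤ 0; row 2: (14/3)/1 = 14/3; row 3: entry -2 ≤ 0; row 4: entry -1 ≤ 0. Minimum is 14/3 at row 2 (b leaves); pivot element 1.
After the second pivot the z-row RHS is 14 − (-2)·(14/3) = 70/3.

70/3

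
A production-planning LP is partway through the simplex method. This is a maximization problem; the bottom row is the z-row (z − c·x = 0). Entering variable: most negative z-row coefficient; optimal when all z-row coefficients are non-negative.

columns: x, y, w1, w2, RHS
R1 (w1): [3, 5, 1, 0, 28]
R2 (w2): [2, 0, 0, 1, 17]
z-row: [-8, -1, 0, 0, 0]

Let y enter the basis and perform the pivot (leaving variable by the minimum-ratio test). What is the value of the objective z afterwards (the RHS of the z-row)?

Ratio test on column y — row 1: 28/5 = 28/5; row 2: entry 0 ≤ 0. Minimum is 28/5 at row 1 (w1 leaves); pivot element 5.
Pivot on row 1; the z-row RHS becomes 0 − (-1)·(28/5) = 28/5.

28/5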